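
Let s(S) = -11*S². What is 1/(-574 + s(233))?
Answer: -1/597753 ≈ -1.6729e-6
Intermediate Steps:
1/(-574 + s(233)) = 1/(-574 - 11*233²) = 1/(-574 - 11*54289) = 1/(-574 - 597179) = 1/(-597753) = -1/597753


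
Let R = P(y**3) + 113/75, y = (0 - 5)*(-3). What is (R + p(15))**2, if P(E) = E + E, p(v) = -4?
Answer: 256099759969/5625 ≈ 4.5529e+7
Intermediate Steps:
y = 15 (y = -5*(-3) = 15)
P(E) = 2*E
R = 506363/75 (R = 2*15**3 + 113/75 = 2*3375 + 113*(1/75) = 6750 + 113/75 = 506363/75 ≈ 6751.5)
(R + p(15))**2 = (506363/75 - 4)**2 = (506063/75)**2 = 256099759969/5625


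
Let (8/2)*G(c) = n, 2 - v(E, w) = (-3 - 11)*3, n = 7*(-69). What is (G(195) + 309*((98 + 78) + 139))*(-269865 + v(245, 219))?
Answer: -104921784597/4 ≈ -2.6230e+10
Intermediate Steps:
n = -483
v(E, w) = 44 (v(E, w) = 2 - (-3 - 11)*3 = 2 - (-14)*3 = 2 - 1*(-42) = 2 + 42 = 44)
G(c) = -483/4 (G(c) = (¼)*(-483) = -483/4)
(G(195) + 309*((98 + 78) + 139))*(-269865 + v(245, 219)) = (-483/4 + 309*((98 + 78) + 139))*(-269865 + 44) = (-483/4 + 309*(176 + 139))*(-269821) = (-483/4 + 309*315)*(-269821) = (-483/4 + 97335)*(-269821) = (388857/4)*(-269821) = -104921784597/4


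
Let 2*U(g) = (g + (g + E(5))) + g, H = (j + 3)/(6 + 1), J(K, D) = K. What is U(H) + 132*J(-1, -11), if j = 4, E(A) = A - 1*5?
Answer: -261/2 ≈ -130.50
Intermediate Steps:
E(A) = -5 + A (E(A) = A - 5 = -5 + A)
H = 1 (H = (4 + 3)/(6 + 1) = 7/7 = 7*(⅐) = 1)
U(g) = 3*g/2 (U(g) = ((g + (g + (-5 + 5))) + g)/2 = ((g + (g + 0)) + g)/2 = ((g + g) + g)/2 = (2*g + g)/2 = (3*g)/2 = 3*g/2)
U(H) + 132*J(-1, -11) = (3/2)*1 + 132*(-1) = 3/2 - 132 = -261/2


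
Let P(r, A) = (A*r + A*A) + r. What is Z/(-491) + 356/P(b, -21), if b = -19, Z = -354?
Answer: 465430/403111 ≈ 1.1546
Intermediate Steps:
P(r, A) = r + A**2 + A*r (P(r, A) = (A*r + A**2) + r = (A**2 + A*r) + r = r + A**2 + A*r)
Z/(-491) + 356/P(b, -21) = -354/(-491) + 356/(-19 + (-21)**2 - 21*(-19)) = -354*(-1/491) + 356/(-19 + 441 + 399) = 354/491 + 356/821 = 465430/403111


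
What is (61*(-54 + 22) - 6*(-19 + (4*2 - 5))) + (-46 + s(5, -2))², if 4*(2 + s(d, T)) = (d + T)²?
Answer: 3793/16 ≈ 237.06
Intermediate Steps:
s(d, T) = -2 + (T + d)²/4 (s(d, T) = -2 + (d + T)²/4 = -2 + (T + d)²/4)
(61*(-54 + 22) - 6*(-19 + (4*2 - 5))) + (-46 + s(5, -2))² = (61*(-54 + 22) - 6*(-19 + (4*2 - 5))) + (-46 + (-2 + (-2 + 5)²/4))² = (61*(-32) - 6*(-19 + (8 - 5))) + (-46 + (-2 + (¼)*3²))² = (-1952 - 6*(-19 + 3)) + (-46 + (-2 + (¼)*9))² = (-1952 - 6*(-16)) + (-46 + (-2 + 9/4))² = (-1952 + 96) + (-46 + ¼)² = -1856 + (-183/4)² = -1856 + 33489/16 = 3793/16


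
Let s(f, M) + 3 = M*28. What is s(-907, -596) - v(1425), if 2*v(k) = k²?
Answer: -2064007/2 ≈ -1.0320e+6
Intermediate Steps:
s(f, M) = -3 + 28*M (s(f, M) = -3 + M*28 = -3 + 28*M)
v(k) = k²/2
s(-907, -596) - v(1425) = (-3 + 28*(-596)) - 1425²/2 = (-3 - 16688) - 2030625/2 = -16691 - 1*2030625/2 = -16691 - 2030625/2 = -2064007/2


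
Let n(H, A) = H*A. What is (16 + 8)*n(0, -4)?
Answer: 0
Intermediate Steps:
n(H, A) = A*H
(16 + 8)*n(0, -4) = (16 + 8)*(-4*0) = 24*0 = 0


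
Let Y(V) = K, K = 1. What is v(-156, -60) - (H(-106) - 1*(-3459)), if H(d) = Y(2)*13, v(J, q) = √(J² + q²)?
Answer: -3472 + 12*√194 ≈ -3304.9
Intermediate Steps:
Y(V) = 1
H(d) = 13 (H(d) = 1*13 = 13)
v(-156, -60) - (H(-106) - 1*(-3459)) = √((-156)² + (-60)²) - (13 - 1*(-3459)) = √(24336 + 3600) - (13 + 3459) = √27936 - 1*3472 = 12*√194 - 3472 = -3472 + 12*√194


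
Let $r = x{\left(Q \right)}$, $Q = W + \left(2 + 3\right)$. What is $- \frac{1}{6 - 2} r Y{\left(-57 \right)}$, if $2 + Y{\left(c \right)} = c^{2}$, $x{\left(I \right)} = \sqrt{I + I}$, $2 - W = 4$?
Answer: $- \frac{3247 \sqrt{6}}{4} \approx -1988.4$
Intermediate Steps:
$W = -2$ ($W = 2 - 4 = -2$)
$Q = 3$ ($Q = -2 + \left(2 + 3\right) = -2 + 5 = 3$)
$x{\left(I \right)} = \sqrt{2} \sqrt{I}$ ($x{\left(I \right)} = \sqrt{2 I} = \sqrt{2} \sqrt{I}$)
$r = \sqrt{6}$ ($r = \sqrt{2} \sqrt{3} = \sqrt{6} \approx 2.4495$)
$Y{\left(c \right)} = -2 + c^{2}$
$- \frac{1}{6 - 2} r Y{\left(-57 \right)} = - \frac{1}{6 - 2} \sqrt{6} \left(-2 + \left(-57\right)^{2}\right) = - \frac{1}{4} \sqrt{6} \left(-2 + 3249\right) = \left(-1\right) \frac{1}{4} \sqrt{6} \cdot 3247 = - \frac{\sqrt{6}}{4} \cdot 3247 = - \frac{3247 \sqrt{6}}{4}$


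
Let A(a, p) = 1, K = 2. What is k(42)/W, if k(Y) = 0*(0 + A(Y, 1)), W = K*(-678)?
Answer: 0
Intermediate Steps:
W = -1356 (W = 2*(-678) = -1356)
k(Y) = 0 (k(Y) = 0*(0 + 1) = 0*1 = 0)
k(42)/W = 0/(-1356) = 0*(-1/1356) = 0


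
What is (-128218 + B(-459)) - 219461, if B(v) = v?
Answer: -348138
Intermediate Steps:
(-128218 + B(-459)) - 219461 = (-128218 - 459) - 219461 = -128677 - 219461 = -348138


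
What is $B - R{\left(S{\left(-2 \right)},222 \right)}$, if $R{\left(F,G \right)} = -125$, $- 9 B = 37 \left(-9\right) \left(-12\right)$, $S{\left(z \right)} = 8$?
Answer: $-319$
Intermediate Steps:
$B = -444$ ($B = - \frac{37 \left(-9\right) \left(-12\right)}{9} = - \frac{\left(-333\right) \left(-12\right)}{9} = \left(- \frac{1}{9}\right) 3996 = -444$)
$B - R{\left(S{\left(-2 \right)},222 \right)} = -444 - -125 = -444 + 125 = -319$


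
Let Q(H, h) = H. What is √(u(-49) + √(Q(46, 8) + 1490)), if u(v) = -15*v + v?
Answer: √(686 + 16*√6) ≈ 26.929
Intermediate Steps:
u(v) = -14*v
√(u(-49) + √(Q(46, 8) + 1490)) = √(-14*(-49) + √(46 + 1490)) = √(686 + √1536) = √(686 + 16*√6)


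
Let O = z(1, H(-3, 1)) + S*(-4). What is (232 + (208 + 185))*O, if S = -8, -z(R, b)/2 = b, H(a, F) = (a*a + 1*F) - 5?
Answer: 13750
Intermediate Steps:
H(a, F) = -5 + F + a² (H(a, F) = (a² + F) - 5 = (F + a²) - 5 = -5 + F + a²)
z(R, b) = -2*b
O = 22 (O = -2*(-5 + 1 + (-3)²) - 8*(-4) = -2*(-5 + 1 + 9) + 32 = -2*5 + 32 = -10 + 32 = 22)
(232 + (208 + 185))*O = (232 + (208 + 185))*22 = (232 + 393)*22 = 625*22 = 13750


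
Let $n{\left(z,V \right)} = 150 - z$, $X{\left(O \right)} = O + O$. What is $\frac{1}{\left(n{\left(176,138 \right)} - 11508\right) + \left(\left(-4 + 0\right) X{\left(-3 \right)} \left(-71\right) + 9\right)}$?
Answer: $- \frac{1}{13229} \approx -7.5591 \cdot 10^{-5}$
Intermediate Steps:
$X{\left(O \right)} = 2 O$
$\frac{1}{\left(n{\left(176,138 \right)} - 11508\right) + \left(\left(-4 + 0\right) X{\left(-3 \right)} \left(-71\right) + 9\right)} = \frac{1}{\left(\left(150 - 176\right) - 11508\right) + \left(\left(-4 + 0\right) 2 \left(-3\right) \left(-71\right) + 9\right)} = \frac{1}{\left(\left(150 - 176\right) - 11508\right) + \left(\left(-4\right) \left(-6\right) \left(-71\right) + 9\right)} = \frac{1}{\left(-26 - 11508\right) + \left(24 \left(-71\right) + 9\right)} = \frac{1}{-11534 + \left(-1704 + 9\right)} = \frac{1}{-11534 - 1695} = \frac{1}{-13229} = - \frac{1}{13229}$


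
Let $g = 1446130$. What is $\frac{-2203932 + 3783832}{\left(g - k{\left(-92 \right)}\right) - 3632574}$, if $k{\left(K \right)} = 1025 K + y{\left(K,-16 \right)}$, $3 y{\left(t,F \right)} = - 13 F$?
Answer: $- \frac{236985}{313832} \approx -0.75513$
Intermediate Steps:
$y{\left(t,F \right)} = - \frac{13 F}{3}$ ($y{\left(t,F \right)} = \frac{\left(-13\right) F}{3} = - \frac{13 F}{3}$)
$k{\left(K \right)} = \frac{208}{3} + 1025 K$ ($k{\left(K \right)} = 1025 K - - \frac{208}{3} = 1025 K + \frac{208}{3} = \frac{208}{3} + 1025 K$)
$\frac{-2203932 + 3783832}{\left(g - k{\left(-92 \right)}\right) - 3632574} = \frac{-2203932 + 3783832}{\left(1446130 - \left(\frac{208}{3} + 1025 \left(-92\right)\right)\right) - 3632574} = \frac{1579900}{\left(1446130 - \left(\frac{208}{3} - 94300\right)\right) - 3632574} = \frac{1579900}{\left(1446130 - - \frac{282692}{3}\right) - 3632574} = \frac{1579900}{\left(1446130 + \frac{282692}{3}\right) - 3632574} = \frac{1579900}{\frac{4621082}{3} - 3632574} = \frac{1579900}{- \frac{6276640}{3}} = 1579900 \left(- \frac{3}{6276640}\right) = - \frac{236985}{313832}$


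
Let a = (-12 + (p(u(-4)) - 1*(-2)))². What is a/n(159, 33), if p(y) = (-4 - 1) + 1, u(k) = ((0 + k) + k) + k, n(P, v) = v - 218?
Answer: -196/185 ≈ -1.0595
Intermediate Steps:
n(P, v) = -218 + v
u(k) = 3*k (u(k) = (k + k) + k = 2*k + k = 3*k)
p(y) = -4 (p(y) = -5 + 1 = -4)
a = 196 (a = (-12 + (-4 - 1*(-2)))² = (-12 + (-4 + 2))² = (-12 - 2)² = (-14)² = 196)
a/n(159, 33) = 196/(-218 + 33) = 196/(-185) = 196*(-1/185) = -196/185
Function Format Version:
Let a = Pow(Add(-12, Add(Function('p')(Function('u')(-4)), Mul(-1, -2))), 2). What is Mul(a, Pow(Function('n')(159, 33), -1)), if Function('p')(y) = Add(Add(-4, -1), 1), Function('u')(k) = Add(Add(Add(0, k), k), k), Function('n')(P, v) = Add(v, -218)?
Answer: Rational(-196, 185) ≈ -1.0595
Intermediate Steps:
Function('n')(P, v) = Add(-218, v)
Function('u')(k) = Mul(3, k) (Function('u')(k) = Add(Add(k, k), k) = Add(Mul(2, k), k) = Mul(3, k))
Function('p')(y) = -4 (Function('p')(y) = Add(-5, 1) = -4)
a = 196 (a = Pow(Add(-12, Add(-4, Mul(-1, -2))), 2) = Pow(Add(-12, Add(-4, 2)), 2) = Pow(Add(-12, -2), 2) = Pow(-14, 2) = 196)
Mul(a, Pow(Function('n')(159, 33), -1)) = Mul(196, Pow(Add(-218, 33), -1)) = Mul(196, Pow(-185, -1)) = Mul(196, Rational(-1, 185)) = Rational(-196, 185)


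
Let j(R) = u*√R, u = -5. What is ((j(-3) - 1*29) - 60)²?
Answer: 7846 + 890*I*√3 ≈ 7846.0 + 1541.5*I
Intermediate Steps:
j(R) = -5*√R
((j(-3) - 1*29) - 60)² = ((-5*I*√3 - 1*29) - 60)² = ((-5*I*√3 - 29) - 60)² = ((-29 - 5*I*√3) - 60)² = (-89 - 5*I*√3)²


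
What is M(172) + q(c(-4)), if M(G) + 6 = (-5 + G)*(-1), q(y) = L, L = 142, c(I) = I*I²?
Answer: -31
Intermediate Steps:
c(I) = I³
q(y) = 142
M(G) = -1 - G (M(G) = -6 + (-5 + G)*(-1) = -6 + (5 - G) = -1 - G)
M(172) + q(c(-4)) = (-1 - 1*172) + 142 = (-1 - 172) + 142 = -173 + 142 = -31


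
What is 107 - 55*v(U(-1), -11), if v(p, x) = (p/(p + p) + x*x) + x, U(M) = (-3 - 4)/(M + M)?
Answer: -11941/2 ≈ -5970.5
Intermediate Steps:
U(M) = -7/(2*M) (U(M) = -7*1/(2*M) = -7/(2*M))
v(p, x) = ½ + x + x² (v(p, x) = (p/((2*p)) + x²) + x = ((1/(2*p))*p + x²) + x = (½ + x²) + x = ½ + x + x²)
107 - 55*v(U(-1), -11) = 107 - 55*(½ - 11 + (-11)²) = 107 - 55*(½ - 11 + 121) = 107 - 55*221/2 = 107 - 12155/2 = -11941/2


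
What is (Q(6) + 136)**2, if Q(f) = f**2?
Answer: 29584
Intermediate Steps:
(Q(6) + 136)**2 = (6**2 + 136)**2 = (36 + 136)**2 = 172**2 = 29584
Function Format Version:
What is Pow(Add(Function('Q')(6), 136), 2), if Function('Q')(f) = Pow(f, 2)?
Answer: 29584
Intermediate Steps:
Pow(Add(Function('Q')(6), 136), 2) = Pow(Add(Pow(6, 2), 136), 2) = Pow(Add(36, 136), 2) = Pow(172, 2) = 29584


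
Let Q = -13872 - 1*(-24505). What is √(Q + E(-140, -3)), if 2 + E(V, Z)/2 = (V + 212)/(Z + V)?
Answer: 9*√2683109/143 ≈ 103.09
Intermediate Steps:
E(V, Z) = -4 + 2*(212 + V)/(V + Z) (E(V, Z) = -4 + 2*((V + 212)/(Z + V)) = -4 + 2*((212 + V)/(V + Z)) = -4 + 2*(212 + V)/(V + Z))
Q = 10633 (Q = -13872 + 24505 = 10633)
√(Q + E(-140, -3)) = √(10633 + 2*(212 - 1*(-140) - 2*(-3))/(-140 - 3)) = √(10633 + 2*(212 + 140 + 6)/(-143)) = √(10633 + 2*(-1/143)*358) = √(10633 - 716/143) = √(1519803/143) = 9*√2683109/143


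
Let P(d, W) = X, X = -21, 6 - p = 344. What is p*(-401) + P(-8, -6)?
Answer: 135517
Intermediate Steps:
p = -338 (p = 6 - 1*344 = 6 - 344 = -338)
P(d, W) = -21
p*(-401) + P(-8, -6) = -338*(-401) - 21 = 135538 - 21 = 135517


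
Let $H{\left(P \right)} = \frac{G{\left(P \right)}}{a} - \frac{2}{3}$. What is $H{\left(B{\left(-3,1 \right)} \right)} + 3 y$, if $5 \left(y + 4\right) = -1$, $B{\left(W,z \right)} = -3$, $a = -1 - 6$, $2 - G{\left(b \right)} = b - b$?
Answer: $- \frac{1423}{105} \approx -13.552$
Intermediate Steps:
$G{\left(b \right)} = 2$ ($G{\left(b \right)} = 2 - \left(b - b\right) = 2 - 0 = 2 + 0 = 2$)
$a = -7$ ($a = -1 - 6 = -7$)
$H{\left(P \right)} = - \frac{20}{21}$ ($H{\left(P \right)} = \frac{2}{-7} - \frac{2}{3} = 2 \left(- \frac{1}{7}\right) - \frac{2}{3} = - \frac{2}{7} - \frac{2}{3} = - \frac{20}{21}$)
$y = - \frac{21}{5}$ ($y = -4 + \frac{1}{5} \left(-1\right) = -4 - \frac{1}{5} = - \frac{21}{5} \approx -4.2$)
$H{\left(B{\left(-3,1 \right)} \right)} + 3 y = - \frac{20}{21} + 3 \left(- \frac{21}{5}\right) = - \frac{20}{21} - \frac{63}{5} = - \frac{1423}{105}$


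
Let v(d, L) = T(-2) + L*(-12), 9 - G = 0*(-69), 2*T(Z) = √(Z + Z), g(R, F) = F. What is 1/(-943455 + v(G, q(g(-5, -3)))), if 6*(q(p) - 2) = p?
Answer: -943473/890141301730 - I/890141301730 ≈ -1.0599e-6 - 1.1234e-12*I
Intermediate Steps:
q(p) = 2 + p/6
T(Z) = √2*√Z/2 (T(Z) = √(Z + Z)/2 = √(2*Z)/2 = (√2*√Z)/2 = √2*√Z/2)
G = 9 (G = 9 - 0*(-69) = 9 - 1*0 = 9 + 0 = 9)
v(d, L) = I - 12*L (v(d, L) = √2*√(-2)/2 + L*(-12) = √2*(I*√2)/2 - 12*L = I - 12*L)
1/(-943455 + v(G, q(g(-5, -3)))) = 1/(-943455 + (I - 12*(2 + (⅙)*(-3)))) = 1/(-943455 + (I - 12*(2 - ½))) = 1/(-943455 + (I - 12*3/2)) = 1/(-943455 + (I - 18)) = 1/(-943455 + (-18 + I)) = 1/(-943473 + I) = (-943473 - I)/890141301730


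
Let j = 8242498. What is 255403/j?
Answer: 255403/8242498 ≈ 0.030986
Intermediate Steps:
255403/j = 255403/8242498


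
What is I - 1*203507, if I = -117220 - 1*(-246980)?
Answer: -73747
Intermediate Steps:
I = 129760 (I = -117220 + 246980 = 129760)
I - 1*203507 = 129760 - 1*203507 = 129760 - 203507 = -73747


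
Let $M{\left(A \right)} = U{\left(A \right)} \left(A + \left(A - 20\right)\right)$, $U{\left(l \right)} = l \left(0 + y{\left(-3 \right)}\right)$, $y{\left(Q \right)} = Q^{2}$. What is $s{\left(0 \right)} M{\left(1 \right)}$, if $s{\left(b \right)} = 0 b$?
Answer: $0$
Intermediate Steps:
$U{\left(l \right)} = 9 l$ ($U{\left(l \right)} = l \left(0 + \left(-3\right)^{2}\right) = l \left(0 + 9\right) = l 9 = 9 l$)
$s{\left(b \right)} = 0$
$M{\left(A \right)} = 9 A \left(-20 + 2 A\right)$ ($M{\left(A \right)} = 9 A \left(A + \left(A - 20\right)\right) = 9 A \left(A + \left(-20 + A\right)\right) = 9 A \left(-20 + 2 A\right)$)
$s{\left(0 \right)} M{\left(1 \right)} = 0 \cdot 18 \cdot 1 \left(-10 + 1\right) = 0 \cdot 18 \cdot 1 \left(-9\right) = 0 \left(-162\right) = 0$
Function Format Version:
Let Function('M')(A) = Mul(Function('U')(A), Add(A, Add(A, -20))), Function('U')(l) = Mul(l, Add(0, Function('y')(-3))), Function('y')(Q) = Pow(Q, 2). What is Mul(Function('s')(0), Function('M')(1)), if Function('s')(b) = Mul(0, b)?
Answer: 0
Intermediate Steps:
Function('U')(l) = Mul(9, l) (Function('U')(l) = Mul(l, Add(0, Pow(-3, 2))) = Mul(l, Add(0, 9)) = Mul(l, 9) = Mul(9, l))
Function('s')(b) = 0
Function('M')(A) = Mul(9, A, Add(-20, Mul(2, A))) (Function('M')(A) = Mul(Mul(9, A), Add(A, Add(A, -20))) = Mul(Mul(9, A), Add(A, Add(-20, A))) = Mul(Mul(9, A), Add(-20, Mul(2, A))) = Mul(9, A, Add(-20, Mul(2, A))))
Mul(Function('s')(0), Function('M')(1)) = Mul(0, Mul(18, 1, Add(-10, 1))) = Mul(0, Mul(18, 1, -9)) = Mul(0, -162) = 0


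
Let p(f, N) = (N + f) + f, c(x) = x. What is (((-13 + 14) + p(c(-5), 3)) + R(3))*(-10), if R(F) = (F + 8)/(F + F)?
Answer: 125/3 ≈ 41.667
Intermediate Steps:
p(f, N) = N + 2*f
R(F) = (8 + F)/(2*F) (R(F) = (8 + F)/((2*F)) = (8 + F)*(1/(2*F)) = (8 + F)/(2*F))
(((-13 + 14) + p(c(-5), 3)) + R(3))*(-10) = (((-13 + 14) + (3 + 2*(-5))) + (½)*(8 + 3)/3)*(-10) = ((1 + (3 - 10)) + (½)*(⅓)*11)*(-10) = ((1 - 7) + 11/6)*(-10) = (-6 + 11/6)*(-10) = -25/6*(-10) = 125/3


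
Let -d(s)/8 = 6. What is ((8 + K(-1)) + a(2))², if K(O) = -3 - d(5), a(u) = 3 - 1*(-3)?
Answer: 3481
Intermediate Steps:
a(u) = 6 (a(u) = 3 + 3 = 6)
d(s) = -48 (d(s) = -8*6 = -48)
K(O) = 45 (K(O) = -3 - 1*(-48) = -3 + 48 = 45)
((8 + K(-1)) + a(2))² = ((8 + 45) + 6)² = (53 + 6)² = 59² = 3481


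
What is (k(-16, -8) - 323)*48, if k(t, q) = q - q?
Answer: -15504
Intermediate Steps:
k(t, q) = 0
(k(-16, -8) - 323)*48 = (0 - 323)*48 = -323*48 = -15504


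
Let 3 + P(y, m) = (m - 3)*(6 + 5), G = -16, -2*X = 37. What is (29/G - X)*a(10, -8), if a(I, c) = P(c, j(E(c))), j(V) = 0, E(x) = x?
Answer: -2403/4 ≈ -600.75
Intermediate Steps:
X = -37/2 (X = -½*37 = -37/2 ≈ -18.500)
P(y, m) = -36 + 11*m (P(y, m) = -3 + (m - 3)*(6 + 5) = -3 + (-3 + m)*11 = -3 + (-33 + 11*m) = -36 + 11*m)
a(I, c) = -36 (a(I, c) = -36 + 11*0 = -36 + 0 = -36)
(29/G - X)*a(10, -8) = (29/(-16) - 1*(-37/2))*(-36) = (29*(-1/16) + 37/2)*(-36) = (-29/16 + 37/2)*(-36) = (267/16)*(-36) = -2403/4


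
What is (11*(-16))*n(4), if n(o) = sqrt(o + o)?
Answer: -352*sqrt(2) ≈ -497.80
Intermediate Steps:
n(o) = sqrt(2)*sqrt(o) (n(o) = sqrt(2*o) = sqrt(2)*sqrt(o))
(11*(-16))*n(4) = (11*(-16))*(sqrt(2)*sqrt(4)) = -176*sqrt(2)*2 = -352*sqrt(2)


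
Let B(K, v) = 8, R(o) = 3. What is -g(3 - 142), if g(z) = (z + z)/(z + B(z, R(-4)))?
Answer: -278/131 ≈ -2.1221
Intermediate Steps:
g(z) = 2*z/(8 + z) (g(z) = (z + z)/(z + 8) = (2*z)/(8 + z) = 2*z/(8 + z))
-g(3 - 142) = -2*(3 - 142)/(8 + (3 - 142)) = -2*(-139)/(8 - 139) = -2*(-139)/(-131) = -2*(-139)*(-1)/131 = -1*278/131 = -278/131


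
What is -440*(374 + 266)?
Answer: -281600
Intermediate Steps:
-440*(374 + 266) = -440*640 = -281600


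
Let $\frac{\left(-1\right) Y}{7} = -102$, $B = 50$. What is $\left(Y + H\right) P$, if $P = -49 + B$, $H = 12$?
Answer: $726$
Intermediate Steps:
$P = 1$ ($P = -49 + 50 = 1$)
$Y = 714$ ($Y = \left(-7\right) \left(-102\right) = 714$)
$\left(Y + H\right) P = \left(714 + 12\right) 1 = 726 \cdot 1 = 726$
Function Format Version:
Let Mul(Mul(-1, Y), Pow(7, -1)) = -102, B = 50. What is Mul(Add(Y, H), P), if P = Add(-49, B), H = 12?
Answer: 726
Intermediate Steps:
P = 1 (P = Add(-49, 50) = 1)
Y = 714 (Y = Mul(-7, -102) = 714)
Mul(Add(Y, H), P) = Mul(Add(714, 12), 1) = Mul(726, 1) = 726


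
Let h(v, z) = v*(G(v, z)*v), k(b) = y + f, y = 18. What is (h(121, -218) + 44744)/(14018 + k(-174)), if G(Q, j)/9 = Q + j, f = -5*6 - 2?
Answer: -12736849/14004 ≈ -909.51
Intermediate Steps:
f = -32 (f = -30 - 2 = -32)
k(b) = -14 (k(b) = 18 - 32 = -14)
G(Q, j) = 9*Q + 9*j (G(Q, j) = 9*(Q + j) = 9*Q + 9*j)
h(v, z) = v**2*(9*v + 9*z) (h(v, z) = v*((9*v + 9*z)*v) = v*(v*(9*v + 9*z)) = v**2*(9*v + 9*z))
(h(121, -218) + 44744)/(14018 + k(-174)) = (9*121**2*(121 - 218) + 44744)/(14018 - 14) = (9*14641*(-97) + 44744)/14004 = (-12781593 + 44744)*(1/14004) = -12736849*1/14004 = -12736849/14004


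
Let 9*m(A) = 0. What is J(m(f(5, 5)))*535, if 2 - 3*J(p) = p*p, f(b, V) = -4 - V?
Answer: 1070/3 ≈ 356.67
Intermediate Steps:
m(A) = 0 (m(A) = (⅑)*0 = 0)
J(p) = ⅔ - p²/3 (J(p) = ⅔ - p*p/3 = ⅔ - p²/3)
J(m(f(5, 5)))*535 = (⅔ - ⅓*0²)*535 = (⅔ - ⅓*0)*535 = (⅔ + 0)*535 = (⅔)*535 = 1070/3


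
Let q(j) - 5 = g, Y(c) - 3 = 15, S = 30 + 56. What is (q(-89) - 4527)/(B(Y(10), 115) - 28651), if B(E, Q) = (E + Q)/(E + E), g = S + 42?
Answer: 12168/79331 ≈ 0.15338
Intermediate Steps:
S = 86
Y(c) = 18 (Y(c) = 3 + 15 = 18)
g = 128 (g = 86 + 42 = 128)
B(E, Q) = (E + Q)/(2*E) (B(E, Q) = (E + Q)/((2*E)) = (E + Q)*(1/(2*E)) = (E + Q)/(2*E))
q(j) = 133 (q(j) = 5 + 128 = 133)
(q(-89) - 4527)/(B(Y(10), 115) - 28651) = (133 - 4527)/((1/2)*(18 + 115)/18 - 28651) = -4394/((1/2)*(1/18)*133 - 28651) = -4394/(133/36 - 28651) = -4394/(-1031303/36) = -4394*(-36/1031303) = 12168/79331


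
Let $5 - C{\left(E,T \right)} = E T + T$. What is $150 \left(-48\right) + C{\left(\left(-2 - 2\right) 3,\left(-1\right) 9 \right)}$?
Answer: $-7294$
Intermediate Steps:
$C{\left(E,T \right)} = 5 - T - E T$ ($C{\left(E,T \right)} = 5 - \left(E T + T\right) = 5 - \left(T + E T\right) = 5 - T - E T$)
$150 \left(-48\right) + C{\left(\left(-2 - 2\right) 3,\left(-1\right) 9 \right)} = 150 \left(-48\right) - \left(-5 - 9 + \left(-2 - 2\right) 3 \left(\left(-1\right) 9\right)\right) = -7200 - \left(-14 + \left(-4\right) 3 \left(-9\right)\right) = -7200 + \left(5 + 9 - \left(-12\right) \left(-9\right)\right) = -7200 + \left(5 + 9 - 108\right) = -7200 - 94 = -7294$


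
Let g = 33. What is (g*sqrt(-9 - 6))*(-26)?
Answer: -858*I*sqrt(15) ≈ -3323.0*I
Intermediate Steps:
(g*sqrt(-9 - 6))*(-26) = (33*sqrt(-9 - 6))*(-26) = (33*sqrt(-15))*(-26) = (33*(I*sqrt(15)))*(-26) = (33*I*sqrt(15))*(-26) = -858*I*sqrt(15)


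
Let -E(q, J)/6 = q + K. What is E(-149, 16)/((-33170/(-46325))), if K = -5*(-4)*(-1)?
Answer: 4697355/3317 ≈ 1416.1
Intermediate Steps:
K = -20 (K = 20*(-1) = -20)
E(q, J) = 120 - 6*q (E(q, J) = -6*(q - 20) = -6*(-20 + q) = 120 - 6*q)
E(-149, 16)/((-33170/(-46325))) = (120 - 6*(-149))/((-33170/(-46325))) = (120 + 894)/((-33170*(-1/46325))) = 1014/(6634/9265) = 1014*(9265/6634) = 4697355/3317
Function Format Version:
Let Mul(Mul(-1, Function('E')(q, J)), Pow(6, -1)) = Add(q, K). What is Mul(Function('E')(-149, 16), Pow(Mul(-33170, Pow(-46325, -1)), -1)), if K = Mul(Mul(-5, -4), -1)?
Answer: Rational(4697355, 3317) ≈ 1416.1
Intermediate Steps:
K = -20 (K = Mul(20, -1) = -20)
Function('E')(q, J) = Add(120, Mul(-6, q)) (Function('E')(q, J) = Mul(-6, Add(q, -20)) = Mul(-6, Add(-20, q)) = Add(120, Mul(-6, q)))
Mul(Function('E')(-149, 16), Pow(Mul(-33170, Pow(-46325, -1)), -1)) = Mul(Add(120, Mul(-6, -149)), Pow(Mul(-33170, Pow(-46325, -1)), -1)) = Mul(Add(120, 894), Pow(Mul(-33170, Rational(-1, 46325)), -1)) = Mul(1014, Pow(Rational(6634, 9265), -1)) = Mul(1014, Rational(9265, 6634)) = Rational(4697355, 3317)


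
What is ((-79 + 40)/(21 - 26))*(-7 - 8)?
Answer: -117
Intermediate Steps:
((-79 + 40)/(21 - 26))*(-7 - 8) = -39/(-5)*(-15) = -39*(-1/5)*(-15) = (39/5)*(-15) = -117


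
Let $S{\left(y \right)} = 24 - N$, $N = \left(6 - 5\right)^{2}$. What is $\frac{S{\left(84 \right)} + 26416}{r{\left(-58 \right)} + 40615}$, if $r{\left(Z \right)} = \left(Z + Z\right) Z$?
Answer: $\frac{8813}{15781} \approx 0.55846$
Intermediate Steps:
$N = 1$ ($N = 1^{2} = 1$)
$S{\left(y \right)} = 23$ ($S{\left(y \right)} = 24 - 1 = 23$)
$r{\left(Z \right)} = 2 Z^{2}$ ($r{\left(Z \right)} = 2 Z Z = 2 Z^{2}$)
$\frac{S{\left(84 \right)} + 26416}{r{\left(-58 \right)} + 40615} = \frac{23 + 26416}{2 \left(-58\right)^{2} + 40615} = \frac{26439}{2 \cdot 3364 + 40615} = \frac{26439}{6728 + 40615} = \frac{26439}{47343} = 26439 \cdot \frac{1}{47343} = \frac{8813}{15781}$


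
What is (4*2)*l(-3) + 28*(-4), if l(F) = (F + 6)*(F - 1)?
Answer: -208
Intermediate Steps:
l(F) = (-1 + F)*(6 + F) (l(F) = (6 + F)*(-1 + F) = (-1 + F)*(6 + F))
(4*2)*l(-3) + 28*(-4) = (4*2)*(-6 + (-3)² + 5*(-3)) + 28*(-4) = 8*(-6 + 9 - 15) - 112 = 8*(-12) - 112 = -96 - 112 = -208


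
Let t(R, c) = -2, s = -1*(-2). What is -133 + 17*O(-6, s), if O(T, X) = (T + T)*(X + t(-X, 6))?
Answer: -133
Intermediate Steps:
s = 2
O(T, X) = 2*T*(-2 + X) (O(T, X) = (T + T)*(X - 2) = (2*T)*(-2 + X) = 2*T*(-2 + X))
-133 + 17*O(-6, s) = -133 + 17*(2*(-6)*(-2 + 2)) = -133 + 17*(2*(-6)*0) = -133 + 17*0 = -133 + 0 = -133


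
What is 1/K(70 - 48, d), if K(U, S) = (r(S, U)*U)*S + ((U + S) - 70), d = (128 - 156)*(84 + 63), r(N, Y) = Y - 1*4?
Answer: -1/1634100 ≈ -6.1196e-7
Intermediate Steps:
r(N, Y) = -4 + Y (r(N, Y) = Y - 4 = -4 + Y)
d = -4116 (d = -28*147 = -4116)
K(U, S) = -70 + S + U + S*U*(-4 + U) (K(U, S) = ((-4 + U)*U)*S + ((U + S) - 70) = (U*(-4 + U))*S + ((S + U) - 70) = S*U*(-4 + U) + (-70 + S + U) = -70 + S + U + S*U*(-4 + U))
1/K(70 - 48, d) = 1/(-70 - 4116 + (70 - 48) - 4116*(70 - 48)*(-4 + (70 - 48))) = 1/(-70 - 4116 + 22 - 4116*22*(-4 + 22)) = 1/(-70 - 4116 + 22 - 4116*22*18) = 1/(-70 - 4116 + 22 - 1629936) = 1/(-1634100) = -1/1634100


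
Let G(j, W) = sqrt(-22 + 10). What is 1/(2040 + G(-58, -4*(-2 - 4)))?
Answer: 170/346801 - I*sqrt(3)/2080806 ≈ 0.0004902 - 8.3239e-7*I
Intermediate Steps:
G(j, W) = 2*I*sqrt(3) (G(j, W) = sqrt(-12) = 2*I*sqrt(3))
1/(2040 + G(-58, -4*(-2 - 4))) = 1/(2040 + 2*I*sqrt(3))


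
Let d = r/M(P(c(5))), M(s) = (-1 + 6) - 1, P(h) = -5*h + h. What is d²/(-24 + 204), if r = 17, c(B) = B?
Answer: 289/2880 ≈ 0.10035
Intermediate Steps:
P(h) = -4*h
M(s) = 4 (M(s) = 5 - 1 = 4)
d = 17/4 ≈ 4.2500
d²/(-24 + 204) = (17/4)²/(-24 + 204) = (289/16)/180 = (289/16)*(1/180) = 289/2880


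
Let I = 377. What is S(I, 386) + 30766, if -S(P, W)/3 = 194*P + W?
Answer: -189806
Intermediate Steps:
S(P, W) = -582*P - 3*W (S(P, W) = -3*(194*P + W) = -3*(W + 194*P) = -582*P - 3*W)
S(I, 386) + 30766 = (-582*377 - 3*386) + 30766 = (-219414 - 1158) + 30766 = -220572 + 30766 = -189806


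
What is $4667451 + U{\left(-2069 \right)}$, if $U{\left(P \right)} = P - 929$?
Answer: $4664453$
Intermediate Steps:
$U{\left(P \right)} = -929 + P$
$4667451 + U{\left(-2069 \right)} = 4667451 - 2998 = 4664453$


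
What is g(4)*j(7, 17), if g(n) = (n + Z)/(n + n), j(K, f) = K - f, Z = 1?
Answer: -25/4 ≈ -6.2500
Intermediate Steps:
g(n) = (1 + n)/(2*n) (g(n) = (n + 1)/(n + n) = (1 + n)/((2*n)) = (1 + n)*(1/(2*n)) = (1 + n)/(2*n))
g(4)*j(7, 17) = ((1/2)*(1 + 4)/4)*(7 - 1*17) = ((1/2)*(1/4)*5)*(7 - 17) = (5/8)*(-10) = -25/4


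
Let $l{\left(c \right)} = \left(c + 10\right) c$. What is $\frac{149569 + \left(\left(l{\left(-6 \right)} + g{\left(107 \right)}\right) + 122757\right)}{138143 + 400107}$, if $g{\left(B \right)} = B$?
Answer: $\frac{272409}{538250} \approx 0.5061$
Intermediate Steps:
$l{\left(c \right)} = c \left(10 + c\right)$ ($l{\left(c \right)} = \left(10 + c\right) c = c \left(10 + c\right)$)
$\frac{149569 + \left(\left(l{\left(-6 \right)} + g{\left(107 \right)}\right) + 122757\right)}{138143 + 400107} = \frac{149569 + \left(\left(- 6 \left(10 - 6\right) + 107\right) + 122757\right)}{138143 + 400107} = \frac{149569 + \left(\left(\left(-6\right) 4 + 107\right) + 122757\right)}{538250} = \left(149569 + \left(\left(-24 + 107\right) + 122757\right)\right) \frac{1}{538250} = \left(149569 + \left(83 + 122757\right)\right) \frac{1}{538250} = \left(149569 + 122840\right) \frac{1}{538250} = 272409 \cdot \frac{1}{538250} = \frac{272409}{538250}$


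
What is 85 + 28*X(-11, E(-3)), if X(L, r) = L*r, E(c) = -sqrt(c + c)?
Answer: 85 + 308*I*sqrt(6) ≈ 85.0 + 754.44*I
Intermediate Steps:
E(c) = -sqrt(2)*sqrt(c) (E(c) = -sqrt(2*c) = -sqrt(2)*sqrt(c))
85 + 28*X(-11, E(-3)) = 85 + 28*(-(-11)*sqrt(2)*sqrt(-3)) = 85 + 28*(-(-11)*sqrt(2)*I*sqrt(3)) = 85 + 28*(-(-11)*I*sqrt(6)) = 85 + 28*(11*I*sqrt(6)) = 85 + 308*I*sqrt(6)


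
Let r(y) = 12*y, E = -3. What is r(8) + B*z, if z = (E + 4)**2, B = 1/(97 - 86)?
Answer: 1057/11 ≈ 96.091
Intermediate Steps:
B = 1/11 ≈ 0.090909
z = 1 (z = (-3 + 4)**2 = 1**2 = 1)
r(8) + B*z = 12*8 + (1/11)*1 = 96 + 1/11 = 1057/11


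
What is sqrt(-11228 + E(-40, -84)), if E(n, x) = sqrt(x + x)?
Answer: sqrt(-11228 + 2*I*sqrt(42)) ≈ 0.0612 + 105.96*I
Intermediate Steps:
E(n, x) = sqrt(2)*sqrt(x) (E(n, x) = sqrt(2*x) = sqrt(2)*sqrt(x))
sqrt(-11228 + E(-40, -84)) = sqrt(-11228 + sqrt(2)*sqrt(-84)) = sqrt(-11228 + sqrt(2)*(2*I*sqrt(21))) = sqrt(-11228 + 2*I*sqrt(42))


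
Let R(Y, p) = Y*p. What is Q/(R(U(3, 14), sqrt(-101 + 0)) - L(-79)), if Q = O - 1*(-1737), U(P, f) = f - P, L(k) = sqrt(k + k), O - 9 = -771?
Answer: 975*I/(sqrt(158) - 11*sqrt(101)) ≈ -9.9511*I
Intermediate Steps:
O = -762 (O = 9 - 771 = -762)
L(k) = sqrt(2)*sqrt(k) (L(k) = sqrt(2*k) = sqrt(2)*sqrt(k))
Q = 975 (Q = -762 - 1*(-1737) = -762 + 1737 = 975)
Q/(R(U(3, 14), sqrt(-101 + 0)) - L(-79)) = 975/((14 - 1*3)*sqrt(-101 + 0) - sqrt(2)*sqrt(-79)) = 975/((14 - 3)*sqrt(-101) - sqrt(2)*I*sqrt(79)) = 975/(11*(I*sqrt(101)) - I*sqrt(158)) = 975/(11*I*sqrt(101) - I*sqrt(158)) = 975/(-I*sqrt(158) + 11*I*sqrt(101))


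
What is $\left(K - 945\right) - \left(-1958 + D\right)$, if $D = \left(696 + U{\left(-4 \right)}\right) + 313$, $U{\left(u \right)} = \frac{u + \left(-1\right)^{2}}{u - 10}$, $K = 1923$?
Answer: $\frac{26975}{14} \approx 1926.8$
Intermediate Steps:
$U{\left(u \right)} = \frac{1 + u}{-10 + u}$ ($U{\left(u \right)} = \frac{u + 1}{-10 + u} = \frac{1 + u}{-10 + u}$)
$D = \frac{14129}{14}$ ($D = \left(696 + \frac{1 - 4}{-10 - 4}\right) + 313 = \left(696 + \frac{1}{-14} \left(-3\right)\right) + 313 = \left(696 - - \frac{3}{14}\right) + 313 = \left(696 + \frac{3}{14}\right) + 313 = \frac{9747}{14} + 313 = \frac{14129}{14} \approx 1009.2$)
$\left(K - 945\right) - \left(-1958 + D\right) = \left(1923 - 945\right) - \left(-1958 + \frac{14129}{14}\right) = \left(1923 - 945\right) - - \frac{13283}{14} = 978 + \frac{13283}{14} = \frac{26975}{14}$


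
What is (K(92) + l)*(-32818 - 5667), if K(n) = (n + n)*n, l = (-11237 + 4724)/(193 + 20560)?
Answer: -13519790929435/20753 ≈ -6.5146e+8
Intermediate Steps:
l = -6513/20753 ≈ -0.31383
K(n) = 2*n² (K(n) = (2*n)*n = 2*n²)
(K(92) + l)*(-32818 - 5667) = (2*92² - 6513/20753)*(-32818 - 5667) = (2*8464 - 6513/20753)*(-38485) = (16928 - 6513/20753)*(-38485) = (351300271/20753)*(-38485) = -13519790929435/20753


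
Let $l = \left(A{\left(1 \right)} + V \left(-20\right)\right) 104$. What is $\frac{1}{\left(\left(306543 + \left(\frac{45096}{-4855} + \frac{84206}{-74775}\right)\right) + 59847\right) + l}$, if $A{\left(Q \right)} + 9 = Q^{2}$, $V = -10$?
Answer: $\frac{72606525}{28051355611244} \approx 2.5883 \cdot 10^{-6}$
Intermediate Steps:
$A{\left(Q \right)} = -9 + Q^{2}$
$l = 19968$ ($l = \left(\left(-9 + 1^{2}\right) - -200\right) 104 = \left(\left(-9 + 1\right) + 200\right) 104 = \left(-8 + 200\right) 104 = 192 \cdot 104 = 19968$)
$\frac{1}{\left(\left(306543 + \left(\frac{45096}{-4855} + \frac{84206}{-74775}\right)\right) + 59847\right) + l} = \frac{1}{\left(\left(306543 + \left(\frac{45096}{-4855} + \frac{84206}{-74775}\right)\right) + 59847\right) + 19968} = \frac{1}{\left(\left(306543 + \left(45096 \left(- \frac{1}{4855}\right) + 84206 \left(- \frac{1}{74775}\right)\right)\right) + 59847\right) + 19968} = \frac{1}{\left(\left(306543 - \frac{756174706}{72606525}\right) + 59847\right) + 19968} = \frac{1}{\left(\frac{22256265818369}{72606525} + 59847\right) + 19968} = \frac{1}{\frac{26601548520044}{72606525} + 19968} = \frac{1}{\frac{28051355611244}{72606525}} = \frac{72606525}{28051355611244}$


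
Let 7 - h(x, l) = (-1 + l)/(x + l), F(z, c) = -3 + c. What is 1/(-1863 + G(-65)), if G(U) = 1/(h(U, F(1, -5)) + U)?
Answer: -4243/7904782 ≈ -0.00053676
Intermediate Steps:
h(x, l) = 7 - (-1 + l)/(l + x) (h(x, l) = 7 - (-1 + l)/(x + l) = 7 - (-1 + l)/(l + x))
G(U) = 1/(U + (-47 + 7*U)/(-8 + U)) (G(U) = 1/((1 + 6*(-3 - 5) + 7*U)/((-3 - 5) + U) + U) = 1/((1 + 6*(-8) + 7*U)/(-8 + U) + U) = 1/((1 - 48 + 7*U)/(-8 + U) + U) = 1/((-47 + 7*U)/(-8 + U) + U) = 1/(U + (-47 + 7*U)/(-8 + U)))
1/(-1863 + G(-65)) = 1/(-1863 + (-8 - 65)/(-47 + (-65)**2 - 1*(-65))) = 1/(-1863 - 73/(-47 + 4225 + 65)) = 1/(-1863 - 73/4243) = 1/(-7904782/4243) = -4243/7904782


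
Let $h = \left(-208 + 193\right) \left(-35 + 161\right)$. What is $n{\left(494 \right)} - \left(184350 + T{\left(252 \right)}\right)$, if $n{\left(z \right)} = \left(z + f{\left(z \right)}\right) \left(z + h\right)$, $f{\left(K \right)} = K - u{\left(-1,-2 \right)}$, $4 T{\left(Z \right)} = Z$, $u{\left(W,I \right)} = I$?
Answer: $-1566453$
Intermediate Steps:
$h = -1890$ ($h = \left(-15\right) 126 = -1890$)
$T{\left(Z \right)} = \frac{Z}{4}$
$f{\left(K \right)} = 2 + K$ ($f{\left(K \right)} = K - -2 = K + 2 = 2 + K$)
$n{\left(z \right)} = \left(-1890 + z\right) \left(2 + 2 z\right)$ ($n{\left(z \right)} = \left(z + \left(2 + z\right)\right) \left(z - 1890\right) = \left(2 + 2 z\right) \left(-1890 + z\right) = \left(-1890 + z\right) \left(2 + 2 z\right)$)
$n{\left(494 \right)} - \left(184350 + T{\left(252 \right)}\right) = \left(-3780 - 1866332 + 2 \cdot 494^{2}\right) - \left(184350 + \frac{1}{4} \cdot 252\right) = \left(-3780 - 1866332 + 2 \cdot 244036\right) - 184413 = \left(-3780 - 1866332 + 488072\right) - 184413 = -1382040 - 184413 = -1566453$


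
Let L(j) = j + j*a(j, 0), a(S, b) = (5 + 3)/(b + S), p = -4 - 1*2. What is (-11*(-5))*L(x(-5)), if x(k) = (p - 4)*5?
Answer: -2310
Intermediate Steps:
p = -6 (p = -4 - 2 = -6)
a(S, b) = 8/(S + b)
x(k) = -50 (x(k) = (-6 - 4)*5 = -10*5 = -50)
L(j) = 8 + j (L(j) = j + j*(8/(j + 0)) = j + j*(8/j) = j + 8 = 8 + j)
(-11*(-5))*L(x(-5)) = (-11*(-5))*(8 - 50) = 55*(-42) = -2310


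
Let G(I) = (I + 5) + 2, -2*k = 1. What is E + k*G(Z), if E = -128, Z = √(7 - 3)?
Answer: -265/2 ≈ -132.50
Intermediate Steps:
k = -½ (k = -½*1 = -½ ≈ -0.50000)
Z = 2 (Z = √4 = 2)
G(I) = 7 + I (G(I) = (5 + I) + 2 = 7 + I)
E + k*G(Z) = -128 - (7 + 2)/2 = -128 - ½*9 = -128 - 9/2 = -265/2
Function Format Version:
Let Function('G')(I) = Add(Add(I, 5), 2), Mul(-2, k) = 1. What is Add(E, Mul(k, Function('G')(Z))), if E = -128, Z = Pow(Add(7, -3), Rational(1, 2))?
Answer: Rational(-265, 2) ≈ -132.50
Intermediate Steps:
k = Rational(-1, 2) (k = Mul(Rational(-1, 2), 1) = Rational(-1, 2) ≈ -0.50000)
Z = 2 (Z = Pow(4, Rational(1, 2)) = 2)
Function('G')(I) = Add(7, I) (Function('G')(I) = Add(Add(5, I), 2) = Add(7, I))
Add(E, Mul(k, Function('G')(Z))) = Add(-128, Mul(Rational(-1, 2), Add(7, 2))) = Add(-128, Mul(Rational(-1, 2), 9)) = Add(-128, Rational(-9, 2)) = Rational(-265, 2)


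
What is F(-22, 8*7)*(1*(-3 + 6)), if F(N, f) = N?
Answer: -66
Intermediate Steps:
F(-22, 8*7)*(1*(-3 + 6)) = -22*(-3 + 6) = -22*3 = -66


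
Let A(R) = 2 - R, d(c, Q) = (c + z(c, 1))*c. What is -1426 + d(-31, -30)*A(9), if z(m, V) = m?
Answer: -14880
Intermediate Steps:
d(c, Q) = 2*c² (d(c, Q) = (c + c)*c = (2*c)*c = 2*c²)
-1426 + d(-31, -30)*A(9) = -1426 + (2*(-31)²)*(2 - 1*9) = -1426 + (2*961)*(2 - 9) = -1426 + 1922*(-7) = -1426 - 13454 = -14880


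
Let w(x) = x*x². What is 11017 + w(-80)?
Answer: -500983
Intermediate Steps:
w(x) = x³
11017 + w(-80) = 11017 + (-80)³ = 11017 - 512000 = -500983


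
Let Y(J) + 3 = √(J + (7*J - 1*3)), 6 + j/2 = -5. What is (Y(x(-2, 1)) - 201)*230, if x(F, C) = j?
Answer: -46920 + 230*I*√179 ≈ -46920.0 + 3077.2*I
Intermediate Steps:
j = -22 (j = -12 + 2*(-5) = -12 - 10 = -22)
x(F, C) = -22
Y(J) = -3 + √(-3 + 8*J) (Y(J) = -3 + √(J + (7*J - 1*3)) = -3 + √(J + (7*J - 3)) = -3 + √(J + (-3 + 7*J)) = -3 + √(-3 + 8*J))
(Y(x(-2, 1)) - 201)*230 = ((-3 + √(-3 + 8*(-22))) - 201)*230 = ((-3 + √(-3 - 176)) - 201)*230 = ((-3 + √(-179)) - 201)*230 = ((-3 + I*√179) - 201)*230 = (-204 + I*√179)*230 = -46920 + 230*I*√179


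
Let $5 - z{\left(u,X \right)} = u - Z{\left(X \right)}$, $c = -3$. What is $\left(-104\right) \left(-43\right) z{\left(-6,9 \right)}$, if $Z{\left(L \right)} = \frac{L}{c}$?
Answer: $35776$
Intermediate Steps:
$Z{\left(L \right)} = - \frac{L}{3}$ ($Z{\left(L \right)} = \frac{L}{-3} = L \left(- \frac{1}{3}\right) = - \frac{L}{3}$)
$z{\left(u,X \right)} = 5 - u - \frac{X}{3}$ ($z{\left(u,X \right)} = 5 - \left(u - - \frac{X}{3}\right) = 5 - \left(u + \frac{X}{3}\right) = 5 - u - \frac{X}{3}$)
$\left(-104\right) \left(-43\right) z{\left(-6,9 \right)} = \left(-104\right) \left(-43\right) \left(5 - -6 - 3\right) = 4472 \left(5 + 6 - 3\right) = 4472 \cdot 8 = 35776$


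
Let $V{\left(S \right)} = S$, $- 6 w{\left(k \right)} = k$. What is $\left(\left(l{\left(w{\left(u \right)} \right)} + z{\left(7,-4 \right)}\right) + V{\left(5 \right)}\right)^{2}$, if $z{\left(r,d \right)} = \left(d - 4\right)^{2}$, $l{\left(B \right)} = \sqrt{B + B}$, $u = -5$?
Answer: $\frac{\left(207 + \sqrt{15}\right)^{2}}{9} \approx 4940.8$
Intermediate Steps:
$w{\left(k \right)} = - \frac{k}{6}$
$l{\left(B \right)} = \sqrt{2} \sqrt{B}$ ($l{\left(B \right)} = \sqrt{2 B} = \sqrt{2} \sqrt{B}$)
$z{\left(r,d \right)} = \left(-4 + d\right)^{2}$
$\left(\left(l{\left(w{\left(u \right)} \right)} + z{\left(7,-4 \right)}\right) + V{\left(5 \right)}\right)^{2} = \left(\left(\sqrt{2} \sqrt{\left(- \frac{1}{6}\right) \left(-5\right)} + \left(-4 - 4\right)^{2}\right) + 5\right)^{2} = \left(\left(\sqrt{2} \sqrt{\frac{5}{6}} + \left(-8\right)^{2}\right) + 5\right)^{2} = \left(\left(\sqrt{2} \frac{\sqrt{30}}{6} + 64\right) + 5\right)^{2} = \left(\left(\frac{\sqrt{15}}{3} + 64\right) + 5\right)^{2} = \left(\left(64 + \frac{\sqrt{15}}{3}\right) + 5\right)^{2} = \left(69 + \frac{\sqrt{15}}{3}\right)^{2}$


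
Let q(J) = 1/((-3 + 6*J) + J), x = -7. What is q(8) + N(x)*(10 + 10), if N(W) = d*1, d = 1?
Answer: 1061/53 ≈ 20.019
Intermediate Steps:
q(J) = 1/(-3 + 7*J)
N(W) = 1 (N(W) = 1*1 = 1)
q(8) + N(x)*(10 + 10) = 1/(-3 + 7*8) + 1*(10 + 10) = 1/(-3 + 56) + 1*20 = 1/53 + 20 = 1061/53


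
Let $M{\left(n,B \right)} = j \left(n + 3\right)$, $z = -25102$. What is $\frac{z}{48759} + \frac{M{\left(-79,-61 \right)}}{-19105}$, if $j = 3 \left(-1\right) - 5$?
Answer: $- \frac{509219182}{931540695} \approx -0.54664$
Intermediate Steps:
$j = -8$ ($j = -3 - 5 = -8$)
$M{\left(n,B \right)} = -24 - 8 n$ ($M{\left(n,B \right)} = - 8 \left(n + 3\right) = - 8 \left(3 + n\right) = -24 - 8 n$)
$\frac{z}{48759} + \frac{M{\left(-79,-61 \right)}}{-19105} = - \frac{25102}{48759} + \frac{-24 - -632}{-19105} = \left(-25102\right) \frac{1}{48759} + \left(-24 + 632\right) \left(- \frac{1}{19105}\right) = - \frac{25102}{48759} + 608 \left(- \frac{1}{19105}\right) = - \frac{25102}{48759} - \frac{608}{19105} = - \frac{509219182}{931540695}$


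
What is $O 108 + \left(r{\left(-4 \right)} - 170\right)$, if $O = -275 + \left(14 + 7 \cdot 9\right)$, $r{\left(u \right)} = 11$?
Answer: $-21543$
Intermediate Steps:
$O = -198$ ($O = -275 + \left(14 + 63\right) = -275 + 77 = -198$)
$O 108 + \left(r{\left(-4 \right)} - 170\right) = \left(-198\right) 108 + \left(11 - 170\right) = -21384 + \left(11 - 170\right) = -21384 - 159 = -21543$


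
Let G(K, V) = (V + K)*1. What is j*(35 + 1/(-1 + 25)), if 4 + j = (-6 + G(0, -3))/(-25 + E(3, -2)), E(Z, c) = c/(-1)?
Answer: -69803/552 ≈ -126.45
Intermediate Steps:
E(Z, c) = -c (E(Z, c) = c*(-1) = -c)
G(K, V) = K + V (G(K, V) = (K + V)*1 = K + V)
j = -83/23 (j = -4 + (-6 + (0 - 3))/(-25 - 1*(-2)) = -4 + (-6 - 3)/(-25 + 2) = -4 - 9/(-23) = -4 - 9*(-1/23) = -4 + 9/23 = -83/23 ≈ -3.6087)
j*(35 + 1/(-1 + 25)) = -83*(35 + 1/(-1 + 25))/23 = -83*(35 + 1/24)/23 = -83/23*841/24 = -69803/552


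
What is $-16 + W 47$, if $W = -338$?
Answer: $-15902$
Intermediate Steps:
$-16 + W 47 = -16 - 15886 = -15902$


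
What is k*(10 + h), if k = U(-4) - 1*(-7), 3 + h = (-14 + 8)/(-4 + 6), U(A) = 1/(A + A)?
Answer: 55/2 ≈ 27.500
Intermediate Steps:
U(A) = 1/(2*A)
h = -6 (h = -3 + (-14 + 8)/(-4 + 6) = -3 - 6/2 = -3 - 6*½ = -3 - 3 = -6)
k = 55/8 (k = (½)/(-4) - 1*(-7) = (½)*(-¼) + 7 = -⅛ + 7 = 55/8 ≈ 6.8750)
k*(10 + h) = 55*(10 - 6)/8 = (55/8)*4 = 55/2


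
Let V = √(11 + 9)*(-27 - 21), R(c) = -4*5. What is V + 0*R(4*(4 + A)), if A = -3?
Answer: -96*√5 ≈ -214.66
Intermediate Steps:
R(c) = -20
V = -96*√5 (V = √20*(-48) = (2*√5)*(-48) = -96*√5 ≈ -214.66)
V + 0*R(4*(4 + A)) = -96*√5 + 0*(-20) = -96*√5 + 0 = -96*√5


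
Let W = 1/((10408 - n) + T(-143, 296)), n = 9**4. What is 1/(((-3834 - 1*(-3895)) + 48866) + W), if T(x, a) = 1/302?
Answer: 1161795/56843144267 ≈ 2.0439e-5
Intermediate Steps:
n = 6561
T(x, a) = 1/302
W = 302/1161795 (W = 1/((10408 - 1*6561) + 1/302) = 1/((10408 - 6561) + 1/302) = 1/(3847 + 1/302) = 1/(1161795/302) = 302/1161795 ≈ 0.00025994)
1/(((-3834 - 1*(-3895)) + 48866) + W) = 1/(((-3834 - 1*(-3895)) + 48866) + 302/1161795) = 1/(((-3834 + 3895) + 48866) + 302/1161795) = 1/((61 + 48866) + 302/1161795) = 1/(48927 + 302/1161795) = 1/(56843144267/1161795) = 1161795/56843144267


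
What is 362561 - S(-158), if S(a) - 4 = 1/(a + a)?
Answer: 114568013/316 ≈ 3.6256e+5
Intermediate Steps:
S(a) = 4 + 1/(2*a) (S(a) = 4 + 1/(a + a) = 4 + 1/(2*a))
362561 - S(-158) = 362561 - (4 + (½)/(-158)) = 362561 - (4 + (½)*(-1/158)) = 362561 - (4 - 1/316) = 362561 - 1*1263/316 = 362561 - 1263/316 = 114568013/316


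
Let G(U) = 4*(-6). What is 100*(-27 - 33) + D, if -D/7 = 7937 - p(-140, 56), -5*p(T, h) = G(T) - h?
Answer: -61447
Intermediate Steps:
G(U) = -24
p(T, h) = 24/5 + h/5 (p(T, h) = -(-24 - h)/5 = 24/5 + h/5)
D = -55447 (D = -7*(7937 - (24/5 + (⅕)*56)) = -7*(7937 - (24/5 + 56/5)) = -7*(7937 - 1*16) = -7*(7937 - 16) = -7*7921 = -55447)
100*(-27 - 33) + D = 100*(-27 - 33) - 55447 = 100*(-60) - 55447 = -6000 - 55447 = -61447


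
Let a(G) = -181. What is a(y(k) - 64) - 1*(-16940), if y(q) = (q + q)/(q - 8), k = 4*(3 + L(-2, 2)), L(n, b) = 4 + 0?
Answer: 16759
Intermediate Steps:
L(n, b) = 4
k = 28 (k = 4*(3 + 4) = 4*7 = 28)
y(q) = 2*q/(-8 + q) (y(q) = (2*q)/(-8 + q) = 2*q/(-8 + q))
a(y(k) - 64) - 1*(-16940) = -181 - 1*(-16940) = -181 + 16940 = 16759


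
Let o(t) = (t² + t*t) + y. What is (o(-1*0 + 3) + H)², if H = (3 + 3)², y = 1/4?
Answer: 47089/16 ≈ 2943.1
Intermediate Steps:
y = ¼ ≈ 0.25000
o(t) = ¼ + 2*t² (o(t) = (t² + t*t) + ¼ = (t² + t²) + ¼ = 2*t² + ¼ = ¼ + 2*t²)
H = 36 (H = 6² = 36)
(o(-1*0 + 3) + H)² = ((¼ + 2*(-1*0 + 3)²) + 36)² = ((¼ + 2*(0 + 3)²) + 36)² = ((¼ + 2*3²) + 36)² = ((¼ + 2*9) + 36)² = ((¼ + 18) + 36)² = (73/4 + 36)² = (217/4)² = 47089/16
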